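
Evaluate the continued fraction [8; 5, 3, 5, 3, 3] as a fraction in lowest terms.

7353/898

Fold from the inside: start with 3/1.
  3 + 1/3 = 10/3
  5 + 3/10 = 53/10
  3 + 10/53 = 169/53
  5 + 53/169 = 898/169
  8 + 169/898 = 7353/898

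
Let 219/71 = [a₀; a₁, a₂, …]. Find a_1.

219 = 3·71 + 6   →  a_0 = 3
71 = 11·6 + 5   →  a_1 = 11

11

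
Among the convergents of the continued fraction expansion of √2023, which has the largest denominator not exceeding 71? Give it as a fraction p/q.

2024/45

√2023 = [44; 1, 43, 1, 88, …] (period length 4).
Convergents:
  p_0/q_0 = 44/1
  p_1/q_1 = 45/1
  p_2/q_2 = 1979/44
  p_3/q_3 = 2024/45
  p_4/q_4 = 180091/4004
q_3 = 45 ≤ 71 < 4004 = q_4, so the answer is 2024/45.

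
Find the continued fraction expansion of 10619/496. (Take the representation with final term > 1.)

[21; 2, 2, 3, 1, 10, 2]

10619 = 21·496 + 203
496 = 2·203 + 90
203 = 2·90 + 23
90 = 3·23 + 21
23 = 1·21 + 2
21 = 10·2 + 1
2 = 2·1 + 0  (stop)
So 10619/496 = [21; 2, 2, 3, 1, 10, 2].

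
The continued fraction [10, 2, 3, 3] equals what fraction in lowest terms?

240/23

Using pₖ = aₖpₖ₋₁ + pₖ₋₂ and qₖ = aₖqₖ₋₁ + qₖ₋₂:
  k=0: a=10, p=10, q=1
  k=1: a=2, p=21, q=2
  k=2: a=3, p=73, q=7
  k=3: a=3, p=240, q=23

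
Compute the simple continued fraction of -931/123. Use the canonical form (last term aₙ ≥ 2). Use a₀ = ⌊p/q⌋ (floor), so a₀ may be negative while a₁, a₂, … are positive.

-931 = -8·123 + 53
123 = 2·53 + 17
53 = 3·17 + 2
17 = 8·2 + 1
2 = 2·1 + 0  (stop)
So -931/123 = [-8; 2, 3, 8, 2].

[-8; 2, 3, 8, 2]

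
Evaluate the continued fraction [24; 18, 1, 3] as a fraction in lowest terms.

Fold from the inside: start with 3/1.
  1 + 1/3 = 4/3
  18 + 3/4 = 75/4
  24 + 4/75 = 1804/75

1804/75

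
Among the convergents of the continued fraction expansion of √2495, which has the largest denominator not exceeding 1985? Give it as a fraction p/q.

98851/1979

√2495 = [49; 1, 18, 1, 98, …] (period length 4).
Convergents:
  p_0/q_0 = 49/1
  p_1/q_1 = 50/1
  p_2/q_2 = 949/19
  p_3/q_3 = 999/20
  p_4/q_4 = 98851/1979
  p_5/q_5 = 99850/1999
q_4 = 1979 ≤ 1985 < 1999 = q_5, so the answer is 98851/1979.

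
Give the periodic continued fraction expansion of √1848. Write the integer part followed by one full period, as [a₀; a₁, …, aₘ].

[42; 1, 84]

a₀ = ⌊√1848⌋ = 42.
With m₀=0, d₀=1 and mₖ₊₁ = dₖaₖ − mₖ, dₖ₊₁ = (n − mₖ₊₁²)/dₖ, aₖ₊₁ = ⌊(a₀+mₖ₊₁)/dₖ₊₁⌋:
  k=1: m=42, d=84, a=1
  k=2: m=42, d=1, a=84
d=1 and a=2a₀=84 at k=2, so the next step gives (m, d) = (42, 84) again — its k=1 value — and the period has length 2.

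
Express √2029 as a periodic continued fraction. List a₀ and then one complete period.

[45; 22, 1, 1, 22, 90]

a₀ = ⌊√2029⌋ = 45.
With m₀=0, d₀=1 and mₖ₊₁ = dₖaₖ − mₖ, dₖ₊₁ = (n − mₖ₊₁²)/dₖ, aₖ₊₁ = ⌊(a₀+mₖ₊₁)/dₖ₊₁⌋:
  k=1: m=45, d=4, a=22
  k=2: m=43, d=45, a=1
  k=3: m=2, d=45, a=1
  k=4: m=43, d=4, a=22
  k=5: m=45, d=1, a=90
d=1 and a=2a₀=90 at k=5, so the next step gives (m, d) = (45, 4) again — its k=1 value — and the period has length 5.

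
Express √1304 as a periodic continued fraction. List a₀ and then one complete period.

a₀ = ⌊√1304⌋ = 36.
With m₀=0, d₀=1 and mₖ₊₁ = dₖaₖ − mₖ, dₖ₊₁ = (n − mₖ₊₁²)/dₖ, aₖ₊₁ = ⌊(a₀+mₖ₊₁)/dₖ₊₁⌋:
  k=1: m=36, d=8, a=9
  k=2: m=36, d=1, a=72
d=1 and a=2a₀=72 at k=2, so the next step gives (m, d) = (36, 8) again — its k=1 value — and the period has length 2.

[36; 9, 72]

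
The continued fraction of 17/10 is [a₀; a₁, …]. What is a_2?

17 = 1·10 + 7   →  a_0 = 1
10 = 1·7 + 3   →  a_1 = 1
7 = 2·3 + 1   →  a_2 = 2

2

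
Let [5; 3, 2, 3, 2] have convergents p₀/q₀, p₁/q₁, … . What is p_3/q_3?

127/24

Using pₖ = aₖpₖ₋₁ + pₖ₋₂, qₖ = aₖqₖ₋₁ + qₖ₋₂ (with p₋₁=1, p₋₂=0, q₋₁=0, q₋₂=1):
  k=0: a=5, p=5, q=1
  k=1: a=3, p=16, q=3
  k=2: a=2, p=37, q=7
  k=3: a=3, p=127, q=24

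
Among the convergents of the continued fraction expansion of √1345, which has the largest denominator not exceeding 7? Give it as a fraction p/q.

√1345 = [36; 1, 2, 14, 2, 1, 72, …] (period length 6).
Convergents:
  p_0/q_0 = 36/1
  p_1/q_1 = 37/1
  p_2/q_2 = 110/3
  p_3/q_3 = 1577/43
q_2 = 3 ≤ 7 < 43 = q_3, so the answer is 110/3.

110/3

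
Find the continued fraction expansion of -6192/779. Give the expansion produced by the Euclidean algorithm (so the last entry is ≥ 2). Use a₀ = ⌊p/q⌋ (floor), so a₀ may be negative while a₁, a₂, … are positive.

[-8; 19, 2, 9, 2]

-6192 = -8*779 + 40
779 = 19*40 + 19
40 = 2*19 + 2
19 = 9*2 + 1
2 = 2*1 + 0  (stop)
So -6192/779 = [-8; 19, 2, 9, 2].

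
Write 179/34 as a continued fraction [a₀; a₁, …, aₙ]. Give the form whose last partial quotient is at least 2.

[5; 3, 1, 3, 2]

179 = 5·34 + 9
34 = 3·9 + 7
9 = 1·7 + 2
7 = 3·2 + 1
2 = 2·1 + 0  (stop)
So 179/34 = [5; 3, 1, 3, 2].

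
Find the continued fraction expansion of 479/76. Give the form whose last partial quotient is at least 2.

[6; 3, 3, 3, 2]

479 = 6*76 + 23
76 = 3*23 + 7
23 = 3*7 + 2
7 = 3*2 + 1
2 = 2*1 + 0  (stop)
So 479/76 = [6; 3, 3, 3, 2].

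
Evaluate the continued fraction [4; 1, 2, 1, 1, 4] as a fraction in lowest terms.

Using pₖ = aₖpₖ₋₁ + pₖ₋₂ and qₖ = aₖqₖ₋₁ + qₖ₋₂:
  k=0: a=4, p=4, q=1
  k=1: a=1, p=5, q=1
  k=2: a=2, p=14, q=3
  k=3: a=1, p=19, q=4
  k=4: a=1, p=33, q=7
  k=5: a=4, p=151, q=32

151/32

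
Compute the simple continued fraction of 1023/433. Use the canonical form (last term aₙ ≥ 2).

[2; 2, 1, 3, 7, 1, 1, 2]

1023 = 2*433 + 157
433 = 2*157 + 119
157 = 1*119 + 38
119 = 3*38 + 5
38 = 7*5 + 3
5 = 1*3 + 2
3 = 1*2 + 1
2 = 2*1 + 0  (stop)
So 1023/433 = [2; 2, 1, 3, 7, 1, 1, 2].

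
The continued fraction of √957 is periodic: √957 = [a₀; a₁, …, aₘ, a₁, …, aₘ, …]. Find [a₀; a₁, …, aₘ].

a₀ = ⌊√957⌋ = 30.
With m₀=0, d₀=1 and mₖ₊₁ = dₖaₖ − mₖ, dₖ₊₁ = (n − mₖ₊₁²)/dₖ, aₖ₊₁ = ⌊(a₀+mₖ₊₁)/dₖ₊₁⌋:
  k=1: m=30, d=57, a=1
  k=2: m=27, d=4, a=14
  k=3: m=29, d=29, a=2
  k=4: m=29, d=4, a=14
  k=5: m=27, d=57, a=1
  k=6: m=30, d=1, a=60
d=1 and a=2a₀=60 at k=6, so the next step gives (m, d) = (30, 57) again — its k=1 value — and the period has length 6.

[30; 1, 14, 2, 14, 1, 60]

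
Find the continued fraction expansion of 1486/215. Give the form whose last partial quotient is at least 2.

1486 = 6×215 + 196
215 = 1×196 + 19
196 = 10×19 + 6
19 = 3×6 + 1
6 = 6×1 + 0  (stop)
So 1486/215 = [6; 1, 10, 3, 6].

[6; 1, 10, 3, 6]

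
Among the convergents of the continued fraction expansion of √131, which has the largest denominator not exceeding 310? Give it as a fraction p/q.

1156/101

√131 = [11; 2, 4, 11, 4, 2, 22, …] (period length 6).
Convergents:
  p_0/q_0 = 11/1
  p_1/q_1 = 23/2
  p_2/q_2 = 103/9
  p_3/q_3 = 1156/101
  p_4/q_4 = 4727/413
q_3 = 101 ≤ 310 < 413 = q_4, so the answer is 1156/101.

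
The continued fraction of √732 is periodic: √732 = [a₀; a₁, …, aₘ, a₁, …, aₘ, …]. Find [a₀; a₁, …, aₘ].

a₀ = ⌊√732⌋ = 27.
With m₀=0, d₀=1 and mₖ₊₁ = dₖaₖ − mₖ, dₖ₊₁ = (n − mₖ₊₁²)/dₖ, aₖ₊₁ = ⌊(a₀+mₖ₊₁)/dₖ₊₁⌋:
  k=1: m=27, d=3, a=18
  k=2: m=27, d=1, a=54
d=1 and a=2a₀=54 at k=2, so the next step gives (m, d) = (27, 3) again — its k=1 value — and the period has length 2.

[27; 18, 54]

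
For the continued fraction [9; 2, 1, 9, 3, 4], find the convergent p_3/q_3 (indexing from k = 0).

271/29

Using pₖ = aₖpₖ₋₁ + pₖ₋₂, qₖ = aₖqₖ₋₁ + qₖ₋₂ (with p₋₁=1, p₋₂=0, q₋₁=0, q₋₂=1):
  k=0: a=9, p=9, q=1
  k=1: a=2, p=19, q=2
  k=2: a=1, p=28, q=3
  k=3: a=9, p=271, q=29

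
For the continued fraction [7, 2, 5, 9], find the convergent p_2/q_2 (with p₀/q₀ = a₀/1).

Using pₖ = aₖpₖ₋₁ + pₖ₋₂, qₖ = aₖqₖ₋₁ + qₖ₋₂ (with p₋₁=1, p₋₂=0, q₋₁=0, q₋₂=1):
  k=0: a=7, p=7, q=1
  k=1: a=2, p=15, q=2
  k=2: a=5, p=82, q=11

82/11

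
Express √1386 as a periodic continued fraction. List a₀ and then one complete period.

[37; 4, 2, 1, 2, 1, 2, 4, 74]

a₀ = ⌊√1386⌋ = 37.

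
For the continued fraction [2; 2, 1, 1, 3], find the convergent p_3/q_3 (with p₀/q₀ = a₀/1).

Using pₖ = aₖpₖ₋₁ + pₖ₋₂, qₖ = aₖqₖ₋₁ + qₖ₋₂ (with p₋₁=1, p₋₂=0, q₋₁=0, q₋₂=1):
  k=0: a=2, p=2, q=1
  k=1: a=2, p=5, q=2
  k=2: a=1, p=7, q=3
  k=3: a=1, p=12, q=5

12/5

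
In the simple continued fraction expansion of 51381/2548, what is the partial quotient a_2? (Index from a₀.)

51381 = 20·2548 + 421   →  a_0 = 20
2548 = 6·421 + 22   →  a_1 = 6
421 = 19·22 + 3   →  a_2 = 19

19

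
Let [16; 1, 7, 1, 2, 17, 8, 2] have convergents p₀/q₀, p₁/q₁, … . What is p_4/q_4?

439/26

Using pₖ = aₖpₖ₋₁ + pₖ₋₂, qₖ = aₖqₖ₋₁ + qₖ₋₂ (with p₋₁=1, p₋₂=0, q₋₁=0, q₋₂=1):
  k=0: a=16, p=16, q=1
  k=1: a=1, p=17, q=1
  k=2: a=7, p=135, q=8
  k=3: a=1, p=152, q=9
  k=4: a=2, p=439, q=26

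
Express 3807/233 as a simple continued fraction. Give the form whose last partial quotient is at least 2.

3807 = 16·233 + 79
233 = 2·79 + 75
79 = 1·75 + 4
75 = 18·4 + 3
4 = 1·3 + 1
3 = 3·1 + 0  (stop)
So 3807/233 = [16; 2, 1, 18, 1, 3].

[16; 2, 1, 18, 1, 3]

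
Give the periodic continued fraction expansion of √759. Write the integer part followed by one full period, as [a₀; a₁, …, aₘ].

[27; 1, 1, 4, 1, 1, 54]

a₀ = ⌊√759⌋ = 27.
With m₀=0, d₀=1 and mₖ₊₁ = dₖaₖ − mₖ, dₖ₊₁ = (n − mₖ₊₁²)/dₖ, aₖ₊₁ = ⌊(a₀+mₖ₊₁)/dₖ₊₁⌋:
  k=1: m=27, d=30, a=1
  k=2: m=3, d=25, a=1
  k=3: m=22, d=11, a=4
  k=4: m=22, d=25, a=1
  k=5: m=3, d=30, a=1
  k=6: m=27, d=1, a=54
d=1 and a=2a₀=54 at k=6, so the next step gives (m, d) = (27, 30) again — its k=1 value — and the period has length 6.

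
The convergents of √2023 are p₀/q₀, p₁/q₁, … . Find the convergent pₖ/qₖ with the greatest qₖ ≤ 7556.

182115/4049

√2023 = [44; 1, 43, 1, 88, …] (period length 4).
Convergents:
  p_0/q_0 = 44/1
  p_1/q_1 = 45/1
  p_2/q_2 = 1979/44
  p_3/q_3 = 2024/45
  p_4/q_4 = 180091/4004
  p_5/q_5 = 182115/4049
  p_6/q_6 = 8011036/178111
q_5 = 4049 ≤ 7556 < 178111 = q_6, so the answer is 182115/4049.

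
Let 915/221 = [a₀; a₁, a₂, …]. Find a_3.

915 = 4·221 + 31   →  a_0 = 4
221 = 7·31 + 4   →  a_1 = 7
31 = 7·4 + 3   →  a_2 = 7
4 = 1·3 + 1   →  a_3 = 1

1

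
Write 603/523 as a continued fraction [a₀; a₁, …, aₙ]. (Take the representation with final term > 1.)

[1; 6, 1, 1, 6, 6]

603 = 1×523 + 80
523 = 6×80 + 43
80 = 1×43 + 37
43 = 1×37 + 6
37 = 6×6 + 1
6 = 6×1 + 0  (stop)
So 603/523 = [1; 6, 1, 1, 6, 6].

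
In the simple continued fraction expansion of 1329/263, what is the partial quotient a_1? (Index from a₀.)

1329 = 5·263 + 14   →  a_0 = 5
263 = 18·14 + 11   →  a_1 = 18

18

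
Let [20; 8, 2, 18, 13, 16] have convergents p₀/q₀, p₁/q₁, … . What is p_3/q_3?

Using pₖ = aₖpₖ₋₁ + pₖ₋₂, qₖ = aₖqₖ₋₁ + qₖ₋₂ (with p₋₁=1, p₋₂=0, q₋₁=0, q₋₂=1):
  k=0: a=20, p=20, q=1
  k=1: a=8, p=161, q=8
  k=2: a=2, p=342, q=17
  k=3: a=18, p=6317, q=314

6317/314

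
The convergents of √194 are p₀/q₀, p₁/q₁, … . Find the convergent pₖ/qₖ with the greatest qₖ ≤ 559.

5446/391

√194 = [13; 1, 12, 1, 26, …] (period length 4).
Convergents:
  p_0/q_0 = 13/1
  p_1/q_1 = 14/1
  p_2/q_2 = 181/13
  p_3/q_3 = 195/14
  p_4/q_4 = 5251/377
  p_5/q_5 = 5446/391
  p_6/q_6 = 70603/5069
q_5 = 391 ≤ 559 < 5069 = q_6, so the answer is 5446/391.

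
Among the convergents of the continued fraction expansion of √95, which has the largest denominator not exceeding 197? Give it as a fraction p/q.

√95 = [9; 1, 2, 1, 18, …] (period length 4).
Convergents:
  p_0/q_0 = 9/1
  p_1/q_1 = 10/1
  p_2/q_2 = 29/3
  p_3/q_3 = 39/4
  p_4/q_4 = 731/75
  p_5/q_5 = 770/79
  p_6/q_6 = 2271/233
q_5 = 79 ≤ 197 < 233 = q_6, so the answer is 770/79.

770/79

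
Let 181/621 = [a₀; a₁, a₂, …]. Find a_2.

2

181 = 0·621 + 181   →  a_0 = 0
621 = 3·181 + 78   →  a_1 = 3
181 = 2·78 + 25   →  a_2 = 2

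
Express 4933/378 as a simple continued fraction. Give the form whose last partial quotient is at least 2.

[13; 19, 1, 8, 2]

4933 = 13·378 + 19
378 = 19·19 + 17
19 = 1·17 + 2
17 = 8·2 + 1
2 = 2·1 + 0  (stop)
So 4933/378 = [13; 19, 1, 8, 2].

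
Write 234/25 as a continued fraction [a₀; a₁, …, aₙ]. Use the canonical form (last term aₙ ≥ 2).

[9; 2, 1, 3, 2]

234 = 9*25 + 9
25 = 2*9 + 7
9 = 1*7 + 2
7 = 3*2 + 1
2 = 2*1 + 0  (stop)
So 234/25 = [9; 2, 1, 3, 2].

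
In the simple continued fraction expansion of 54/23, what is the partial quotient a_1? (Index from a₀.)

54 = 2·23 + 8   →  a_0 = 2
23 = 2·8 + 7   →  a_1 = 2

2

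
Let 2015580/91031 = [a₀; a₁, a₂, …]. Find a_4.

5

2015580 = 22·91031 + 12898   →  a_0 = 22
91031 = 7·12898 + 745   →  a_1 = 7
12898 = 17·745 + 233   →  a_2 = 17
745 = 3·233 + 46   →  a_3 = 3
233 = 5·46 + 3   →  a_4 = 5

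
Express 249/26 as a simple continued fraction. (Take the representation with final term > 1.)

249 = 9*26 + 15
26 = 1*15 + 11
15 = 1*11 + 4
11 = 2*4 + 3
4 = 1*3 + 1
3 = 3*1 + 0  (stop)
So 249/26 = [9; 1, 1, 2, 1, 3].

[9; 1, 1, 2, 1, 3]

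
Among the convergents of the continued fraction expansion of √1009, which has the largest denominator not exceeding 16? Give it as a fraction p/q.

413/13

√1009 = [31; 1, 3, 3, 1, 62, …] (period length 5).
Convergents:
  p_0/q_0 = 31/1
  p_1/q_1 = 32/1
  p_2/q_2 = 127/4
  p_3/q_3 = 413/13
  p_4/q_4 = 540/17
q_3 = 13 ≤ 16 < 17 = q_4, so the answer is 413/13.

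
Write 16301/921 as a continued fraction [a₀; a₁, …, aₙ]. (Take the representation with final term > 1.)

16301 = 17*921 + 644
921 = 1*644 + 277
644 = 2*277 + 90
277 = 3*90 + 7
90 = 12*7 + 6
7 = 1*6 + 1
6 = 6*1 + 0  (stop)
So 16301/921 = [17; 1, 2, 3, 12, 1, 6].

[17; 1, 2, 3, 12, 1, 6]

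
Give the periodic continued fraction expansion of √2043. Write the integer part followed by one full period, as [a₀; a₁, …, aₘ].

a₀ = ⌊√2043⌋ = 45.
With m₀=0, d₀=1 and mₖ₊₁ = dₖaₖ − mₖ, dₖ₊₁ = (n − mₖ₊₁²)/dₖ, aₖ₊₁ = ⌊(a₀+mₖ₊₁)/dₖ₊₁⌋:
  k=1: m=45, d=18, a=5
  k=2: m=45, d=1, a=90
d=1 and a=2a₀=90 at k=2, so the next step gives (m, d) = (45, 18) again — its k=1 value — and the period has length 2.

[45; 5, 90]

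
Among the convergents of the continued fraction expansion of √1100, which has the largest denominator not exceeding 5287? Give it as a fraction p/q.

√1100 = [33; 6, 66, …] (period length 2).
Convergents:
  p_0/q_0 = 33/1
  p_1/q_1 = 199/6
  p_2/q_2 = 13167/397
  p_3/q_3 = 79201/2388
  p_4/q_4 = 5240433/158005
q_3 = 2388 ≤ 5287 < 158005 = q_4, so the answer is 79201/2388.

79201/2388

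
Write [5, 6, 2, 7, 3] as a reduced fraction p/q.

1567/304

Using pₖ = aₖpₖ₋₁ + pₖ₋₂ and qₖ = aₖqₖ₋₁ + qₖ₋₂:
  k=0: a=5, p=5, q=1
  k=1: a=6, p=31, q=6
  k=2: a=2, p=67, q=13
  k=3: a=7, p=500, q=97
  k=4: a=3, p=1567, q=304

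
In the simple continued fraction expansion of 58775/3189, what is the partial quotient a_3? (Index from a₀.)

58775 = 18·3189 + 1373   →  a_0 = 18
3189 = 2·1373 + 443   →  a_1 = 2
1373 = 3·443 + 44   →  a_2 = 3
443 = 10·44 + 3   →  a_3 = 10

10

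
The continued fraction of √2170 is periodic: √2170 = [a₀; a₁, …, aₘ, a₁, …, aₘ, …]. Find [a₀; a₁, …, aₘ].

a₀ = ⌊√2170⌋ = 46.
With m₀=0, d₀=1 and mₖ₊₁ = dₖaₖ − mₖ, dₖ₊₁ = (n − mₖ₊₁²)/dₖ, aₖ₊₁ = ⌊(a₀+mₖ₊₁)/dₖ₊₁⌋:
  k=1: m=46, d=54, a=1
  k=2: m=8, d=39, a=1
  k=3: m=31, d=31, a=2
  k=4: m=31, d=39, a=1
  k=5: m=8, d=54, a=1
  k=6: m=46, d=1, a=92
d=1 and a=2a₀=92 at k=6, so the next step gives (m, d) = (46, 54) again — its k=1 value — and the period has length 6.

[46; 1, 1, 2, 1, 1, 92]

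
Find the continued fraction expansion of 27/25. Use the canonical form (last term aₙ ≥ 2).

27 = 1·25 + 2
25 = 12·2 + 1
2 = 2·1 + 0  (stop)
So 27/25 = [1; 12, 2].

[1; 12, 2]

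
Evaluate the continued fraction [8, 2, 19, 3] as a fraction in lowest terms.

1010/119

Using pₖ = aₖpₖ₋₁ + pₖ₋₂ and qₖ = aₖqₖ₋₁ + qₖ₋₂:
  k=0: a=8, p=8, q=1
  k=1: a=2, p=17, q=2
  k=2: a=19, p=331, q=39
  k=3: a=3, p=1010, q=119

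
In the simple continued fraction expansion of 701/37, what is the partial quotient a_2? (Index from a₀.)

17

701 = 18·37 + 35   →  a_0 = 18
37 = 1·35 + 2   →  a_1 = 1
35 = 17·2 + 1   →  a_2 = 17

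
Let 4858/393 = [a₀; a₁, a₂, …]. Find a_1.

4858 = 12·393 + 142   →  a_0 = 12
393 = 2·142 + 109   →  a_1 = 2

2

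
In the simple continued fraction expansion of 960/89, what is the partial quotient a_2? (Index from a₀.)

3

960 = 10·89 + 70   →  a_0 = 10
89 = 1·70 + 19   →  a_1 = 1
70 = 3·19 + 13   →  a_2 = 3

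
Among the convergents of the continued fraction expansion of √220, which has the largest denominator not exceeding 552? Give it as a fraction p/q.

√220 = [14; 1, 4, 1, 28, …] (period length 4).
Convergents:
  p_0/q_0 = 14/1
  p_1/q_1 = 15/1
  p_2/q_2 = 74/5
  p_3/q_3 = 89/6
  p_4/q_4 = 2566/173
  p_5/q_5 = 2655/179
  p_6/q_6 = 13186/889
q_5 = 179 ≤ 552 < 889 = q_6, so the answer is 2655/179.

2655/179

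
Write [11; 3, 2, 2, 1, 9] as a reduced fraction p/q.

2631/233

Fold from the inside: start with 9/1.
  1 + 1/9 = 10/9
  2 + 9/10 = 29/10
  2 + 10/29 = 68/29
  3 + 29/68 = 233/68
  11 + 68/233 = 2631/233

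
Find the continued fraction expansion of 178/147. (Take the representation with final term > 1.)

178 = 1×147 + 31
147 = 4×31 + 23
31 = 1×23 + 8
23 = 2×8 + 7
8 = 1×7 + 1
7 = 7×1 + 0  (stop)
So 178/147 = [1; 4, 1, 2, 1, 7].

[1; 4, 1, 2, 1, 7]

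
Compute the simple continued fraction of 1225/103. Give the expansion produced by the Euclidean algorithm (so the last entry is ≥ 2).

1225 = 11·103 + 92
103 = 1·92 + 11
92 = 8·11 + 4
11 = 2·4 + 3
4 = 1·3 + 1
3 = 3·1 + 0  (stop)
So 1225/103 = [11; 1, 8, 2, 1, 3].

[11; 1, 8, 2, 1, 3]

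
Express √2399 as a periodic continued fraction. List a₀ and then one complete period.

[48; 1, 47, 1, 96]

a₀ = ⌊√2399⌋ = 48.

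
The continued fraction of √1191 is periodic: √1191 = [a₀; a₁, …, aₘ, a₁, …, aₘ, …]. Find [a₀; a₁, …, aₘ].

[34; 1, 1, 22, 1, 1, 68]

a₀ = ⌊√1191⌋ = 34.
With m₀=0, d₀=1 and mₖ₊₁ = dₖaₖ − mₖ, dₖ₊₁ = (n − mₖ₊₁²)/dₖ, aₖ₊₁ = ⌊(a₀+mₖ₊₁)/dₖ₊₁⌋:
  k=1: m=34, d=35, a=1
  k=2: m=1, d=34, a=1
  k=3: m=33, d=3, a=22
  k=4: m=33, d=34, a=1
  k=5: m=1, d=35, a=1
  k=6: m=34, d=1, a=68
d=1 and a=2a₀=68 at k=6, so the next step gives (m, d) = (34, 35) again — its k=1 value — and the period has length 6.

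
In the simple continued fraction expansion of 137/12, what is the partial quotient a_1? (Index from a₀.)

137 = 11·12 + 5   →  a_0 = 11
12 = 2·5 + 2   →  a_1 = 2

2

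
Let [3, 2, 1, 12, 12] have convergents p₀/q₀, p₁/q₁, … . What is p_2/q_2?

10/3

Using pₖ = aₖpₖ₋₁ + pₖ₋₂, qₖ = aₖqₖ₋₁ + qₖ₋₂ (with p₋₁=1, p₋₂=0, q₋₁=0, q₋₂=1):
  k=0: a=3, p=3, q=1
  k=1: a=2, p=7, q=2
  k=2: a=1, p=10, q=3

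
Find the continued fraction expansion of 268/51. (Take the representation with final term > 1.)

[5; 3, 1, 12]

268 = 5·51 + 13
51 = 3·13 + 12
13 = 1·12 + 1
12 = 12·1 + 0  (stop)
So 268/51 = [5; 3, 1, 12].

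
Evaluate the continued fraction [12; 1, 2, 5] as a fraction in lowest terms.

Using pₖ = aₖpₖ₋₁ + pₖ₋₂ and qₖ = aₖqₖ₋₁ + qₖ₋₂:
  k=0: a=12, p=12, q=1
  k=1: a=1, p=13, q=1
  k=2: a=2, p=38, q=3
  k=3: a=5, p=203, q=16

203/16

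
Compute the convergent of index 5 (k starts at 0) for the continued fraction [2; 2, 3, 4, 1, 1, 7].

163/67

Using pₖ = aₖpₖ₋₁ + pₖ₋₂, qₖ = aₖqₖ₋₁ + qₖ₋₂ (with p₋₁=1, p₋₂=0, q₋₁=0, q₋₂=1):
  k=0: a=2, p=2, q=1
  k=1: a=2, p=5, q=2
  k=2: a=3, p=17, q=7
  k=3: a=4, p=73, q=30
  k=4: a=1, p=90, q=37
  k=5: a=1, p=163, q=67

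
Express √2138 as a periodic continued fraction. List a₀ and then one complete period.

a₀ = ⌊√2138⌋ = 46.
With m₀=0, d₀=1 and mₖ₊₁ = dₖaₖ − mₖ, dₖ₊₁ = (n − mₖ₊₁²)/dₖ, aₖ₊₁ = ⌊(a₀+mₖ₊₁)/dₖ₊₁⌋:
  k=1: m=46, d=22, a=4
  k=2: m=42, d=17, a=5
  k=3: m=43, d=17, a=5
  k=4: m=42, d=22, a=4
  k=5: m=46, d=1, a=92
d=1 and a=2a₀=92 at k=5, so the next step gives (m, d) = (46, 22) again — its k=1 value — and the period has length 5.

[46; 4, 5, 5, 4, 92]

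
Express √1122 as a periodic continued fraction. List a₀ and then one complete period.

a₀ = ⌊√1122⌋ = 33.

[33; 2, 66]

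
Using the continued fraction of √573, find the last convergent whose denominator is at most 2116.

√573 = [23; 1, 14, 1, 46, …] (period length 4).
Convergents:
  p_0/q_0 = 23/1
  p_1/q_1 = 24/1
  p_2/q_2 = 359/15
  p_3/q_3 = 383/16
  p_4/q_4 = 17977/751
  p_5/q_5 = 18360/767
  p_6/q_6 = 275017/11489
q_5 = 767 ≤ 2116 < 11489 = q_6, so the answer is 18360/767.

18360/767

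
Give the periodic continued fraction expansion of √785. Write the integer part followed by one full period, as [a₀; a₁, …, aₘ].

[28; 56]

a₀ = ⌊√785⌋ = 28.
With m₀=0, d₀=1 and mₖ₊₁ = dₖaₖ − mₖ, dₖ₊₁ = (n − mₖ₊₁²)/dₖ, aₖ₊₁ = ⌊(a₀+mₖ₊₁)/dₖ₊₁⌋:
  k=1: m=28, d=1, a=56
d=1 and a=2a₀=56 at k=1, so the next step gives (m, d) = (28, 1) again — its k=1 value — and the period has length 1.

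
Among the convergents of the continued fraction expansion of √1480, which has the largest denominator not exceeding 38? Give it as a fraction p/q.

√1480 = [38; 2, 8, 19, 8, 2, 76, …] (period length 6).
Convergents:
  p_0/q_0 = 38/1
  p_1/q_1 = 77/2
  p_2/q_2 = 654/17
  p_3/q_3 = 12503/325
q_2 = 17 ≤ 38 < 325 = q_3, so the answer is 654/17.

654/17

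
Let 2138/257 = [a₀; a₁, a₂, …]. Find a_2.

2138 = 8·257 + 82   →  a_0 = 8
257 = 3·82 + 11   →  a_1 = 3
82 = 7·11 + 5   →  a_2 = 7

7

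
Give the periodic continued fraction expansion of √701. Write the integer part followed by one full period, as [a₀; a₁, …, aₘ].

a₀ = ⌊√701⌋ = 26.
With m₀=0, d₀=1 and mₖ₊₁ = dₖaₖ − mₖ, dₖ₊₁ = (n − mₖ₊₁²)/dₖ, aₖ₊₁ = ⌊(a₀+mₖ₊₁)/dₖ₊₁⌋:
  k=1: m=26, d=25, a=2
  k=2: m=24, d=5, a=10
  k=3: m=26, d=5, a=10
  k=4: m=24, d=25, a=2
  k=5: m=26, d=1, a=52
d=1 and a=2a₀=52 at k=5, so the next step gives (m, d) = (26, 25) again — its k=1 value — and the period has length 5.

[26; 2, 10, 10, 2, 52]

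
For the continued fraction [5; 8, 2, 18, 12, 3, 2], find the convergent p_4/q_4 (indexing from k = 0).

Using pₖ = aₖpₖ₋₁ + pₖ₋₂, qₖ = aₖqₖ₋₁ + qₖ₋₂ (with p₋₁=1, p₋₂=0, q₋₁=0, q₋₂=1):
  k=0: a=5, p=5, q=1
  k=1: a=8, p=41, q=8
  k=2: a=2, p=87, q=17
  k=3: a=18, p=1607, q=314
  k=4: a=12, p=19371, q=3785

19371/3785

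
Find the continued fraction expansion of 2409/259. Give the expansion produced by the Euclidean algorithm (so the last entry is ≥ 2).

[9; 3, 3, 8, 3]

2409 = 9×259 + 78
259 = 3×78 + 25
78 = 3×25 + 3
25 = 8×3 + 1
3 = 3×1 + 0  (stop)
So 2409/259 = [9; 3, 3, 8, 3].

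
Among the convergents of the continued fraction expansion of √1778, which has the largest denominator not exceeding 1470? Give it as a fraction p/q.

√1778 = [42; 6, 84, …] (period length 2).
Convergents:
  p_0/q_0 = 42/1
  p_1/q_1 = 253/6
  p_2/q_2 = 21294/505
  p_3/q_3 = 128017/3036
q_2 = 505 ≤ 1470 < 3036 = q_3, so the answer is 21294/505.

21294/505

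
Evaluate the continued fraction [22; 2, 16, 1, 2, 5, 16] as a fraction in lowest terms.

200188/8903

Fold from the inside: start with 16/1.
  5 + 1/16 = 81/16
  2 + 16/81 = 178/81
  1 + 81/178 = 259/178
  16 + 178/259 = 4322/259
  2 + 259/4322 = 8903/4322
  22 + 4322/8903 = 200188/8903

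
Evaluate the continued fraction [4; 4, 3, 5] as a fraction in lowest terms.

Using pₖ = aₖpₖ₋₁ + pₖ₋₂ and qₖ = aₖqₖ₋₁ + qₖ₋₂:
  k=0: a=4, p=4, q=1
  k=1: a=4, p=17, q=4
  k=2: a=3, p=55, q=13
  k=3: a=5, p=292, q=69

292/69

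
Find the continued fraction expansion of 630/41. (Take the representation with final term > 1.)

[15; 2, 1, 2, 1, 3]

630 = 15×41 + 15
41 = 2×15 + 11
15 = 1×11 + 4
11 = 2×4 + 3
4 = 1×3 + 1
3 = 3×1 + 0  (stop)
So 630/41 = [15; 2, 1, 2, 1, 3].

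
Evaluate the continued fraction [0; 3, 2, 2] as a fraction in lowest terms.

5/17

Using pₖ = aₖpₖ₋₁ + pₖ₋₂ and qₖ = aₖqₖ₋₁ + qₖ₋₂:
  k=0: a=0, p=0, q=1
  k=1: a=3, p=1, q=3
  k=2: a=2, p=2, q=7
  k=3: a=2, p=5, q=17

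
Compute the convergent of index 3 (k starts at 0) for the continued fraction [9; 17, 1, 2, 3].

Using pₖ = aₖpₖ₋₁ + pₖ₋₂, qₖ = aₖqₖ₋₁ + qₖ₋₂ (with p₋₁=1, p₋₂=0, q₋₁=0, q₋₂=1):
  k=0: a=9, p=9, q=1
  k=1: a=17, p=154, q=17
  k=2: a=1, p=163, q=18
  k=3: a=2, p=480, q=53

480/53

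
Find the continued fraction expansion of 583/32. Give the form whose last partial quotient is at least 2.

[18; 4, 1, 1, 3]

583 = 18×32 + 7
32 = 4×7 + 4
7 = 1×4 + 3
4 = 1×3 + 1
3 = 3×1 + 0  (stop)
So 583/32 = [18; 4, 1, 1, 3].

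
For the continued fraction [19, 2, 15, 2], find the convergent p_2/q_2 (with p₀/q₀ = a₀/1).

Using pₖ = aₖpₖ₋₁ + pₖ₋₂, qₖ = aₖqₖ₋₁ + qₖ₋₂ (with p₋₁=1, p₋₂=0, q₋₁=0, q₋₂=1):
  k=0: a=19, p=19, q=1
  k=1: a=2, p=39, q=2
  k=2: a=15, p=604, q=31

604/31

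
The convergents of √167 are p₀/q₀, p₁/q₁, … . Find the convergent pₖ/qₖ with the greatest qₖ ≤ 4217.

52092/4031

√167 = [12; 1, 11, 1, 24, …] (period length 4).
Convergents:
  p_0/q_0 = 12/1
  p_1/q_1 = 13/1
  p_2/q_2 = 155/12
  p_3/q_3 = 168/13
  p_4/q_4 = 4187/324
  p_5/q_5 = 4355/337
  p_6/q_6 = 52092/4031
  p_7/q_7 = 56447/4368
q_6 = 4031 ≤ 4217 < 4368 = q_7, so the answer is 52092/4031.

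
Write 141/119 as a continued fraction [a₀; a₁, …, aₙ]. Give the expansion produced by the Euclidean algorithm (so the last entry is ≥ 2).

141 = 1·119 + 22
119 = 5·22 + 9
22 = 2·9 + 4
9 = 2·4 + 1
4 = 4·1 + 0  (stop)
So 141/119 = [1; 5, 2, 2, 4].

[1; 5, 2, 2, 4]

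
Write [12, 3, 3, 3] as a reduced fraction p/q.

406/33

Fold from the inside: start with 3/1.
  3 + 1/3 = 10/3
  3 + 3/10 = 33/10
  12 + 10/33 = 406/33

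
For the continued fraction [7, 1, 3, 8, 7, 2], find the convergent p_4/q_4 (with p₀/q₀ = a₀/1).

1823/235

Using pₖ = aₖpₖ₋₁ + pₖ₋₂, qₖ = aₖqₖ₋₁ + qₖ₋₂ (with p₋₁=1, p₋₂=0, q₋₁=0, q₋₂=1):
  k=0: a=7, p=7, q=1
  k=1: a=1, p=8, q=1
  k=2: a=3, p=31, q=4
  k=3: a=8, p=256, q=33
  k=4: a=7, p=1823, q=235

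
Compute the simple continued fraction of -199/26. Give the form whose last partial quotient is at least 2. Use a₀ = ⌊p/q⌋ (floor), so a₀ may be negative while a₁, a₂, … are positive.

-199 = -8·26 + 9
26 = 2·9 + 8
9 = 1·8 + 1
8 = 8·1 + 0  (stop)
So -199/26 = [-8; 2, 1, 8].

[-8; 2, 1, 8]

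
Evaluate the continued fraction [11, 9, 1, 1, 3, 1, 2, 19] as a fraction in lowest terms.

Using pₖ = aₖpₖ₋₁ + pₖ₋₂ and qₖ = aₖqₖ₋₁ + qₖ₋₂:
  k=0: a=11, p=11, q=1
  k=1: a=9, p=100, q=9
  k=2: a=1, p=111, q=10
  k=3: a=1, p=211, q=19
  k=4: a=3, p=744, q=67
  k=5: a=1, p=955, q=86
  k=6: a=2, p=2654, q=239
  k=7: a=19, p=51381, q=4627

51381/4627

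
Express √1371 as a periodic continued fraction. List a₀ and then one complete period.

a₀ = ⌊√1371⌋ = 37.
With m₀=0, d₀=1 and mₖ₊₁ = dₖaₖ − mₖ, dₖ₊₁ = (n − mₖ₊₁²)/dₖ, aₖ₊₁ = ⌊(a₀+mₖ₊₁)/dₖ₊₁⌋:
  k=1: m=37, d=2, a=37
  k=2: m=37, d=1, a=74
d=1 and a=2a₀=74 at k=2, so the next step gives (m, d) = (37, 2) again — its k=1 value — and the period has length 2.

[37; 37, 74]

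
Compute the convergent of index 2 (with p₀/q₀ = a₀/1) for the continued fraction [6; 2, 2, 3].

Using pₖ = aₖpₖ₋₁ + pₖ₋₂, qₖ = aₖqₖ₋₁ + qₖ₋₂ (with p₋₁=1, p₋₂=0, q₋₁=0, q₋₂=1):
  k=0: a=6, p=6, q=1
  k=1: a=2, p=13, q=2
  k=2: a=2, p=32, q=5

32/5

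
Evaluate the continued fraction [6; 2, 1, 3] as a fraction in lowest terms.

Fold from the inside: start with 3/1.
  1 + 1/3 = 4/3
  2 + 3/4 = 11/4
  6 + 4/11 = 70/11

70/11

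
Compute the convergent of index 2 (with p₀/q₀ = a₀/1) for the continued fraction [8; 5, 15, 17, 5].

623/76

Using pₖ = aₖpₖ₋₁ + pₖ₋₂, qₖ = aₖqₖ₋₁ + qₖ₋₂ (with p₋₁=1, p₋₂=0, q₋₁=0, q₋₂=1):
  k=0: a=8, p=8, q=1
  k=1: a=5, p=41, q=5
  k=2: a=15, p=623, q=76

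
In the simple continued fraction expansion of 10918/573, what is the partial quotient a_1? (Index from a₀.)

18

10918 = 19·573 + 31   →  a_0 = 19
573 = 18·31 + 15   →  a_1 = 18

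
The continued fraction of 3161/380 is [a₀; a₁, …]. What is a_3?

3161 = 8·380 + 121   →  a_0 = 8
380 = 3·121 + 17   →  a_1 = 3
121 = 7·17 + 2   →  a_2 = 7
17 = 8·2 + 1   →  a_3 = 8

8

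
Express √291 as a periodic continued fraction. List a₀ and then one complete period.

a₀ = ⌊√291⌋ = 17.
With m₀=0, d₀=1 and mₖ₊₁ = dₖaₖ − mₖ, dₖ₊₁ = (n − mₖ₊₁²)/dₖ, aₖ₊₁ = ⌊(a₀+mₖ₊₁)/dₖ₊₁⌋:
  k=1: m=17, d=2, a=17
  k=2: m=17, d=1, a=34
d=1 and a=2a₀=34 at k=2, so the next step gives (m, d) = (17, 2) again — its k=1 value — and the period has length 2.

[17; 17, 34]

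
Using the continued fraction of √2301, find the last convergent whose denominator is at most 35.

√2301 = [47; 1, 30, 1, 94, …] (period length 4).
Convergents:
  p_0/q_0 = 47/1
  p_1/q_1 = 48/1
  p_2/q_2 = 1487/31
  p_3/q_3 = 1535/32
  p_4/q_4 = 145777/3039
q_3 = 32 ≤ 35 < 3039 = q_4, so the answer is 1535/32.

1535/32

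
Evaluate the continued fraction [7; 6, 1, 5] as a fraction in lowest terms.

293/41

Fold from the inside: start with 5/1.
  1 + 1/5 = 6/5
  6 + 5/6 = 41/6
  7 + 6/41 = 293/41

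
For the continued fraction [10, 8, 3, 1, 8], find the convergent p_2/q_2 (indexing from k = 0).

253/25

Using pₖ = aₖpₖ₋₁ + pₖ₋₂, qₖ = aₖqₖ₋₁ + qₖ₋₂ (with p₋₁=1, p₋₂=0, q₋₁=0, q₋₂=1):
  k=0: a=10, p=10, q=1
  k=1: a=8, p=81, q=8
  k=2: a=3, p=253, q=25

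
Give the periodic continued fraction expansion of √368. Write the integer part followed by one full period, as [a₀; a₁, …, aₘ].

[19; 5, 2, 5, 38]

a₀ = ⌊√368⌋ = 19.
With m₀=0, d₀=1 and mₖ₊₁ = dₖaₖ − mₖ, dₖ₊₁ = (n − mₖ₊₁²)/dₖ, aₖ₊₁ = ⌊(a₀+mₖ₊₁)/dₖ₊₁⌋:
  k=1: m=19, d=7, a=5
  k=2: m=16, d=16, a=2
  k=3: m=16, d=7, a=5
  k=4: m=19, d=1, a=38
d=1 and a=2a₀=38 at k=4, so the next step gives (m, d) = (19, 7) again — its k=1 value — and the period has length 4.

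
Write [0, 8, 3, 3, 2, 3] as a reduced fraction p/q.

79/656

Using pₖ = aₖpₖ₋₁ + pₖ₋₂ and qₖ = aₖqₖ₋₁ + qₖ₋₂:
  k=0: a=0, p=0, q=1
  k=1: a=8, p=1, q=8
  k=2: a=3, p=3, q=25
  k=3: a=3, p=10, q=83
  k=4: a=2, p=23, q=191
  k=5: a=3, p=79, q=656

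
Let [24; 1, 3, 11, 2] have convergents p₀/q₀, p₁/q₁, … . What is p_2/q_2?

Using pₖ = aₖpₖ₋₁ + pₖ₋₂, qₖ = aₖqₖ₋₁ + qₖ₋₂ (with p₋₁=1, p₋₂=0, q₋₁=0, q₋₂=1):
  k=0: a=24, p=24, q=1
  k=1: a=1, p=25, q=1
  k=2: a=3, p=99, q=4

99/4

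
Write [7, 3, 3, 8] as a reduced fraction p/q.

606/83

Fold from the inside: start with 8/1.
  3 + 1/8 = 25/8
  3 + 8/25 = 83/25
  7 + 25/83 = 606/83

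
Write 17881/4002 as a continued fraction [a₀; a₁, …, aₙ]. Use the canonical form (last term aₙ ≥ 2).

[4; 2, 7, 3, 6, 4, 3]

17881 = 4·4002 + 1873
4002 = 2·1873 + 256
1873 = 7·256 + 81
256 = 3·81 + 13
81 = 6·13 + 3
13 = 4·3 + 1
3 = 3·1 + 0  (stop)
So 17881/4002 = [4; 2, 7, 3, 6, 4, 3].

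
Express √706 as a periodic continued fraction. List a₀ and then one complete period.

[26; 1, 1, 3, 26, 3, 1, 1, 52]

a₀ = ⌊√706⌋ = 26.
With m₀=0, d₀=1 and mₖ₊₁ = dₖaₖ − mₖ, dₖ₊₁ = (n − mₖ₊₁²)/dₖ, aₖ₊₁ = ⌊(a₀+mₖ₊₁)/dₖ₊₁⌋:
  k=1: m=26, d=30, a=1
  k=2: m=4, d=23, a=1
  k=3: m=19, d=15, a=3
  k=4: m=26, d=2, a=26
  k=5: m=26, d=15, a=3
  k=6: m=19, d=23, a=1
  k=7: m=4, d=30, a=1
  k=8: m=26, d=1, a=52
d=1 and a=2a₀=52 at k=8, so the next step gives (m, d) = (26, 30) again — its k=1 value — and the period has length 8.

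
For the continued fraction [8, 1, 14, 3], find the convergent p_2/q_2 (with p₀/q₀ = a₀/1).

Using pₖ = aₖpₖ₋₁ + pₖ₋₂, qₖ = aₖqₖ₋₁ + qₖ₋₂ (with p₋₁=1, p₋₂=0, q₋₁=0, q₋₂=1):
  k=0: a=8, p=8, q=1
  k=1: a=1, p=9, q=1
  k=2: a=14, p=134, q=15

134/15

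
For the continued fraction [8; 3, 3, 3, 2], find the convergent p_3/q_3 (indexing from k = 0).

274/33

Using pₖ = aₖpₖ₋₁ + pₖ₋₂, qₖ = aₖqₖ₋₁ + qₖ₋₂ (with p₋₁=1, p₋₂=0, q₋₁=0, q₋₂=1):
  k=0: a=8, p=8, q=1
  k=1: a=3, p=25, q=3
  k=2: a=3, p=83, q=10
  k=3: a=3, p=274, q=33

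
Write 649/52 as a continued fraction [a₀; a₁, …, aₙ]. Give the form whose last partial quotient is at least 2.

[12; 2, 12, 2]

649 = 12×52 + 25
52 = 2×25 + 2
25 = 12×2 + 1
2 = 2×1 + 0  (stop)
So 649/52 = [12; 2, 12, 2].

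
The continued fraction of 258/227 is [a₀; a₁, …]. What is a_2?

258 = 1·227 + 31   →  a_0 = 1
227 = 7·31 + 10   →  a_1 = 7
31 = 3·10 + 1   →  a_2 = 3

3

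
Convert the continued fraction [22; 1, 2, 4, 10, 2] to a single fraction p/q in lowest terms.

6331/279

Fold from the inside: start with 2/1.
  10 + 1/2 = 21/2
  4 + 2/21 = 86/21
  2 + 21/86 = 193/86
  1 + 86/193 = 279/193
  22 + 193/279 = 6331/279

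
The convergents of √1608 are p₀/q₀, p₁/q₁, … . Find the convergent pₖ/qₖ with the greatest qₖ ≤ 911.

√1608 = [40; 10, 80, …] (period length 2).
Convergents:
  p_0/q_0 = 40/1
  p_1/q_1 = 401/10
  p_2/q_2 = 32120/801
  p_3/q_3 = 321601/8020
q_2 = 801 ≤ 911 < 8020 = q_3, so the answer is 32120/801.

32120/801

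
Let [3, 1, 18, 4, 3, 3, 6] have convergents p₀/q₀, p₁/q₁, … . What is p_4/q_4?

987/250

Using pₖ = aₖpₖ₋₁ + pₖ₋₂, qₖ = aₖqₖ₋₁ + qₖ₋₂ (with p₋₁=1, p₋₂=0, q₋₁=0, q₋₂=1):
  k=0: a=3, p=3, q=1
  k=1: a=1, p=4, q=1
  k=2: a=18, p=75, q=19
  k=3: a=4, p=304, q=77
  k=4: a=3, p=987, q=250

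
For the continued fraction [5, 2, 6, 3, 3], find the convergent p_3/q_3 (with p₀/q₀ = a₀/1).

224/41

Using pₖ = aₖpₖ₋₁ + pₖ₋₂, qₖ = aₖqₖ₋₁ + qₖ₋₂ (with p₋₁=1, p₋₂=0, q₋₁=0, q₋₂=1):
  k=0: a=5, p=5, q=1
  k=1: a=2, p=11, q=2
  k=2: a=6, p=71, q=13
  k=3: a=3, p=224, q=41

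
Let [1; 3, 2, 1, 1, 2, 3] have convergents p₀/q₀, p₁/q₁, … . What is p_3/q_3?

13/10

Using pₖ = aₖpₖ₋₁ + pₖ₋₂, qₖ = aₖqₖ₋₁ + qₖ₋₂ (with p₋₁=1, p₋₂=0, q₋₁=0, q₋₂=1):
  k=0: a=1, p=1, q=1
  k=1: a=3, p=4, q=3
  k=2: a=2, p=9, q=7
  k=3: a=1, p=13, q=10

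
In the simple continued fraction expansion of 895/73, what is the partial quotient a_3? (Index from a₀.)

5

895 = 12·73 + 19   →  a_0 = 12
73 = 3·19 + 16   →  a_1 = 3
19 = 1·16 + 3   →  a_2 = 1
16 = 5·3 + 1   →  a_3 = 5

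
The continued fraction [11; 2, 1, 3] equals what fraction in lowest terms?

Fold from the inside: start with 3/1.
  1 + 1/3 = 4/3
  2 + 3/4 = 11/4
  11 + 4/11 = 125/11

125/11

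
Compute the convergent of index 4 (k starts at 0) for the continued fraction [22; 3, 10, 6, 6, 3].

26006/1165

Using pₖ = aₖpₖ₋₁ + pₖ₋₂, qₖ = aₖqₖ₋₁ + qₖ₋₂ (with p₋₁=1, p₋₂=0, q₋₁=0, q₋₂=1):
  k=0: a=22, p=22, q=1
  k=1: a=3, p=67, q=3
  k=2: a=10, p=692, q=31
  k=3: a=6, p=4219, q=189
  k=4: a=6, p=26006, q=1165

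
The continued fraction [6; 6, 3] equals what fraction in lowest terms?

Fold from the inside: start with 3/1.
  6 + 1/3 = 19/3
  6 + 3/19 = 117/19

117/19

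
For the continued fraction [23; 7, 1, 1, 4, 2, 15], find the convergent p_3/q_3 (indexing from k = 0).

Using pₖ = aₖpₖ₋₁ + pₖ₋₂, qₖ = aₖqₖ₋₁ + qₖ₋₂ (with p₋₁=1, p₋₂=0, q₋₁=0, q₋₂=1):
  k=0: a=23, p=23, q=1
  k=1: a=7, p=162, q=7
  k=2: a=1, p=185, q=8
  k=3: a=1, p=347, q=15

347/15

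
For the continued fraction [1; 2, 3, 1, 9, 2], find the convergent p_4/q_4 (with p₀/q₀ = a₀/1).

Using pₖ = aₖpₖ₋₁ + pₖ₋₂, qₖ = aₖqₖ₋₁ + qₖ₋₂ (with p₋₁=1, p₋₂=0, q₋₁=0, q₋₂=1):
  k=0: a=1, p=1, q=1
  k=1: a=2, p=3, q=2
  k=2: a=3, p=10, q=7
  k=3: a=1, p=13, q=9
  k=4: a=9, p=127, q=88

127/88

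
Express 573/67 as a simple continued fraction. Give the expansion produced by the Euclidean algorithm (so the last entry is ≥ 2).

[8; 1, 1, 4, 3, 2]

573 = 8·67 + 37
67 = 1·37 + 30
37 = 1·30 + 7
30 = 4·7 + 2
7 = 3·2 + 1
2 = 2·1 + 0  (stop)
So 573/67 = [8; 1, 1, 4, 3, 2].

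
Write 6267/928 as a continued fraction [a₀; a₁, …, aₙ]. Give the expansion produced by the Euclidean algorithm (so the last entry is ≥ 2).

6267 = 6*928 + 699
928 = 1*699 + 229
699 = 3*229 + 12
229 = 19*12 + 1
12 = 12*1 + 0  (stop)
So 6267/928 = [6; 1, 3, 19, 12].

[6; 1, 3, 19, 12]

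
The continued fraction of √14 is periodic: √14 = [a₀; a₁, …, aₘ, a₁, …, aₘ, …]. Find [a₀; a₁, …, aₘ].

[3; 1, 2, 1, 6]

a₀ = ⌊√14⌋ = 3.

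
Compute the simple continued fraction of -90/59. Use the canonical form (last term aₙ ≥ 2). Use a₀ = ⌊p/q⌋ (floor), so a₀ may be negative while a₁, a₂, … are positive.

-90 = -2*59 + 28
59 = 2*28 + 3
28 = 9*3 + 1
3 = 3*1 + 0  (stop)
So -90/59 = [-2; 2, 9, 3].

[-2; 2, 9, 3]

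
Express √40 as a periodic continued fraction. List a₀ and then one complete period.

[6; 3, 12]

a₀ = ⌊√40⌋ = 6.
With m₀=0, d₀=1 and mₖ₊₁ = dₖaₖ − mₖ, dₖ₊₁ = (n − mₖ₊₁²)/dₖ, aₖ₊₁ = ⌊(a₀+mₖ₊₁)/dₖ₊₁⌋:
  k=1: m=6, d=4, a=3
  k=2: m=6, d=1, a=12
d=1 and a=2a₀=12 at k=2, so the next step gives (m, d) = (6, 4) again — its k=1 value — and the period has length 2.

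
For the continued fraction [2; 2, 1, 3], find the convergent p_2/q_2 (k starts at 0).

Using pₖ = aₖpₖ₋₁ + pₖ₋₂, qₖ = aₖqₖ₋₁ + qₖ₋₂ (with p₋₁=1, p₋₂=0, q₋₁=0, q₋₂=1):
  k=0: a=2, p=2, q=1
  k=1: a=2, p=5, q=2
  k=2: a=1, p=7, q=3

7/3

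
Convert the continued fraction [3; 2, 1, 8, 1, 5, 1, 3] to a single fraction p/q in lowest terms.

Using pₖ = aₖpₖ₋₁ + pₖ₋₂ and qₖ = aₖqₖ₋₁ + qₖ₋₂:
  k=0: a=3, p=3, q=1
  k=1: a=2, p=7, q=2
  k=2: a=1, p=10, q=3
  k=3: a=8, p=87, q=26
  k=4: a=1, p=97, q=29
  k=5: a=5, p=572, q=171
  k=6: a=1, p=669, q=200
  k=7: a=3, p=2579, q=771

2579/771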